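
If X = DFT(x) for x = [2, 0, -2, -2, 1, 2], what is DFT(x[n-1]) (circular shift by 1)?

Time shift by 1: X_shifted[k] = ω_6^(1k) · X[k]
Shifted x = [2, 2, 0, -2, -2, 1]

DFT(x[n-1]) = [1, 6.5000-2.5981i, -0.5000+0.8660i, -1, -0.5000-0.8660i, 6.5000+2.5981i]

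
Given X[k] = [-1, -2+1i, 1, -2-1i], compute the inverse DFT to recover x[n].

x[n] = (1/4) Σ(k=0 to 3) X[k] · e^(2πikn/4)

Computing each x[n]:
x[0] = -1
x[1] = -1
x[2] = 1
x[3] = 0

x = [-1, -1, 1, 0]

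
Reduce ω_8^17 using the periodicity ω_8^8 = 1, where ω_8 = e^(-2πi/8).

Since ω_8^8 = 1, powers reduce modulo 8.
17 mod 8 = 1
So ω_8^17 = ω_8^1 = e^(-2πi·1/8)

ω_8^17 = ω_8^1 = 0.7071-0.7071i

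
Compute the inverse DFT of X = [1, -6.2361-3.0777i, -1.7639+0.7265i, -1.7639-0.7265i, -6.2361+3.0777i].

x[n] = (1/5) Σ(k=0 to 4) X[k] · e^(2πikn/5)

Computing each x[n]:
x[0] = -3
x[1] = 1
x[2] = 3
x[3] = 1
x[4] = -1

x = [-3, 1, 3, 1, -1]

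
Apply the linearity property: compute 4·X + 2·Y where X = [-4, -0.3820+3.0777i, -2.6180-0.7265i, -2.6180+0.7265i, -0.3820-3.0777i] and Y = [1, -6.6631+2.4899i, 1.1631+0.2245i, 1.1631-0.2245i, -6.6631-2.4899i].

By linearity: DFT(4x + 2y) = 4·DFT(x) + 2·DFT(y)
= 4·[-4, -0.3820+3.0777i, -2.6180-0.7265i, -2.6180+0.7265i, -0.3820-3.0777i] + 2·[1, -6.6631+2.4899i, 1.1631+0.2245i, 1.1631-0.2245i, -6.6631-2.4899i]

Computing element-wise:
Z[0] = 4·(-4) + 2·(1) = -14
Z[1] = 4·(-0.3820+3.0777i) + 2·(-6.6631+2.4899i) = -14.8542+17.2906i
Z[2] = 4·(-2.6180-0.7265i) + 2·(1.1631+0.2245i) = -8.1458-2.4570i
Z[3] = 4·(-2.6180+0.7265i) + 2·(1.1631-0.2245i) = -8.1458+2.4570i
Z[4] = 4·(-0.3820-3.0777i) + 2·(-6.6631-2.4899i) = -14.8542-17.2906i

DFT(4x + 2y) = 4·X + 2·Y = [-14, -14.8542+17.2906i, -8.1458-2.4570i, -8.1458+2.4570i, -14.8542-17.2906i]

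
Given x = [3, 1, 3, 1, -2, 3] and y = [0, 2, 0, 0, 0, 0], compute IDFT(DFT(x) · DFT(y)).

(x ⊛ y)[n] = Σ(m=0 to 5) x[m] · y[(n-m) mod 6]

Computing each output sample:
(x ⊛ y)[0] = 6
(x ⊛ y)[1] = 6
(x ⊛ y)[2] = 2
(x ⊛ y)[3] = 6
(x ⊛ y)[4] = 2
(x ⊛ y)[5] = -4

x ⊛ y = [6, 6, 2, 6, 2, -4]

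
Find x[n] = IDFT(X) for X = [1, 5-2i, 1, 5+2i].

x[n] = (1/4) Σ(k=0 to 3) X[k] · e^(2πikn/4)

Computing each x[n]:
x[0] = 3
x[1] = 1
x[2] = -2
x[3] = -1

x = [3, 1, -2, -1]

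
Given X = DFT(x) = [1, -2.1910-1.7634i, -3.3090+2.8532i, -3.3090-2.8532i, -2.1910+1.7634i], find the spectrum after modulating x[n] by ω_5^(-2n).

Modulation property: DFT(ω_5^(-2n)·x[n]) = X[(k-2) mod 5], so circularly shift X by 2 positions.

X[k-2] = [-3.3090-2.8532i, -2.1910+1.7634i, 1, -2.1910-1.7634i, -3.3090+2.8532i]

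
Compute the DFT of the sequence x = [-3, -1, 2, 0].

X[k] = Σ(n=0 to 3) x[n] · ω_4^(nk)
where ω_4 = e^(-2πi/4)

Computing each X[k]:
X[0] = -2
X[1] = -5+1i
X[2] = 0
X[3] = -5-1i

X = [-2, -5+1i, 0, -5-1i]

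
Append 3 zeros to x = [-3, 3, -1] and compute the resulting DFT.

Original 3-point DFT: [-1, -4.0000-3.4641i, -4.0000+3.4641i]
Zero-padded 6-point DFT provides frequency interpolation.

DFT_6([x, 0, ...]) = [-1, -1.0000-1.7321i, -4.0000-3.4641i, -7, -4.0000+3.4641i, -1.0000+1.7321i]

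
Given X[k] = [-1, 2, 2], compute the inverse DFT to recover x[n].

x[n] = (1/3) Σ(k=0 to 2) X[k] · e^(2πikn/3)

Computing each x[n]:
x[0] = 1
x[1] = -1
x[2] = -1

x = [1, -1, -1]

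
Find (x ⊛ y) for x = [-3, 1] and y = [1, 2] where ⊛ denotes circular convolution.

(x ⊛ y)[n] = Σ(m=0 to 1) x[m] · y[(n-m) mod 2]

Computing each output sample:
(x ⊛ y)[0] = -1
(x ⊛ y)[1] = -5

x ⊛ y = [-1, -5]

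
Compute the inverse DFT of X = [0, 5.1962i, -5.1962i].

x[n] = (1/3) Σ(k=0 to 2) X[k] · e^(2πikn/3)

Computing each x[n]:
x[0] = 0
x[1] = -3
x[2] = 3

x = [0, -3, 3]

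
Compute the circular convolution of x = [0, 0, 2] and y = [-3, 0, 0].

(x ⊛ y)[n] = Σ(m=0 to 2) x[m] · y[(n-m) mod 3]

Computing each output sample:
(x ⊛ y)[0] = 0
(x ⊛ y)[1] = 0
(x ⊛ y)[2] = -6

x ⊛ y = [0, 0, -6]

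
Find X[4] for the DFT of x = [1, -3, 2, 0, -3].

X[4] = Σ(n=0 to 4) x[n] · ω_5^(4n) where ω_5 = e^(-2πi/5)
= (1)·ω_5^0 + (-3)·ω_5^4 + (2)·ω_5^8 + (0)·ω_5^12 + (-3)·ω_5^16

X[4] = -2.4721+1.1756i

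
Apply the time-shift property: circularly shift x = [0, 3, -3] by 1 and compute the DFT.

Time shift by 1: X_shifted[k] = ω_3^(1k) · X[k]
Shifted x = [-3, 0, 3]

DFT(x[n-1]) = [0, -4.5000+2.5981i, -4.5000-2.5981i]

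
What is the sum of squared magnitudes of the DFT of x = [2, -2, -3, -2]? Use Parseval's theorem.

Parseval: Σ|x[n]|² = (1/N)Σ|X[k]|², so Σ|X[k]|² = N·Σ|x[n]|² = 4·21.0000

Σ|X[k]|² = N·Σ|x[n]|² = 4·21.0000 = 84.0000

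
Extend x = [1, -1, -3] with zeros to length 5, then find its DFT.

Original 3-point DFT: [-3, 3.0000-1.7321i, 3.0000+1.7321i]
Zero-padded 5-point DFT provides frequency interpolation.

DFT_5([x, 0, ...]) = [-3, 3.1180+2.7144i, 0.8820-2.2654i, 0.8820+2.2654i, 3.1180-2.7144i]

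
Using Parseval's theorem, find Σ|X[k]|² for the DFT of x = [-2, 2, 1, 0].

Parseval: Σ|x[n]|² = (1/N)Σ|X[k]|², so Σ|X[k]|² = N·Σ|x[n]|² = 4·9.0000

Σ|X[k]|² = N·Σ|x[n]|² = 4·9.0000 = 36.0000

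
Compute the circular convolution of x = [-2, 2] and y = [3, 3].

(x ⊛ y)[n] = Σ(m=0 to 1) x[m] · y[(n-m) mod 2]

Computing each output sample:
(x ⊛ y)[0] = 0
(x ⊛ y)[1] = 0

x ⊛ y = [0, 0]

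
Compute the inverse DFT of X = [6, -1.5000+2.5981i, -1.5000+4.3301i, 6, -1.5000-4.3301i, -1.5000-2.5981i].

x[n] = (1/6) Σ(k=0 to 5) X[k] · e^(2πikn/6)

Computing each x[n]:
x[0] = 1
x[1] = -2
x[2] = 3
x[3] = 0
x[4] = 2
x[5] = 2

x = [1, -2, 3, 0, 2, 2]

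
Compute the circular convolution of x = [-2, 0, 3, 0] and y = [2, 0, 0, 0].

(x ⊛ y)[n] = Σ(m=0 to 3) x[m] · y[(n-m) mod 4]

Computing each output sample:
(x ⊛ y)[0] = -4
(x ⊛ y)[1] = 0
(x ⊛ y)[2] = 6
(x ⊛ y)[3] = 0

x ⊛ y = [-4, 0, 6, 0]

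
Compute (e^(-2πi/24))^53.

Since ω_24^24 = 1, powers reduce modulo 24.
53 mod 24 = 5
So ω_24^53 = ω_24^5 = e^(-2πi·5/24)

ω_24^53 = ω_24^5 = 0.2588-0.9659i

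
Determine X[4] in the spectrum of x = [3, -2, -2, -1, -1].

X[4] = Σ(n=0 to 4) x[n] · ω_5^(4n) where ω_5 = e^(-2πi/5)
= (3)·ω_5^0 + (-2)·ω_5^4 + (-2)·ω_5^8 + (-1)·ω_5^12 + (-1)·ω_5^16

X[4] = 4.5000-1.5388i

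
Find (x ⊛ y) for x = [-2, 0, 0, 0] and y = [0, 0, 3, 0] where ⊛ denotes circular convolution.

(x ⊛ y)[n] = Σ(m=0 to 3) x[m] · y[(n-m) mod 4]

Computing each output sample:
(x ⊛ y)[0] = 0
(x ⊛ y)[1] = 0
(x ⊛ y)[2] = -6
(x ⊛ y)[3] = 0

x ⊛ y = [0, 0, -6, 0]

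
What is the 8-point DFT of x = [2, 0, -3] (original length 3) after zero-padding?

Original 3-point DFT: [-1, 3.5000-2.5981i, 3.5000+2.5981i]
Zero-padded 8-point DFT provides frequency interpolation.

DFT_8([x, 0, ...]) = [-1, 2+3i, 5, 2-3i, -1, 2+3i, 5, 2-3i]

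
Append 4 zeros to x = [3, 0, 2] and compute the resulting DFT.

Original 3-point DFT: [5, 2.0000+1.7321i, 2.0000-1.7321i]
Zero-padded 7-point DFT provides frequency interpolation.

DFT_7([x, 0, ...]) = [5, 2.5550-1.9499i, 1.1981+0.8678i, 4.2470+1.5637i, 4.2470-1.5637i, 1.1981-0.8678i, 2.5550+1.9499i]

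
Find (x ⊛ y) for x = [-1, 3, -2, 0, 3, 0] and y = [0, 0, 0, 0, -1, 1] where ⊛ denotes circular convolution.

(x ⊛ y)[n] = Σ(m=0 to 5) x[m] · y[(n-m) mod 6]

Computing each output sample:
(x ⊛ y)[0] = 5
(x ⊛ y)[1] = -2
(x ⊛ y)[2] = -3
(x ⊛ y)[3] = 3
(x ⊛ y)[4] = 1
(x ⊛ y)[5] = -4

x ⊛ y = [5, -2, -3, 3, 1, -4]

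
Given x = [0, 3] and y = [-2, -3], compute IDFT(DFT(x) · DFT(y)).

(x ⊛ y)[n] = Σ(m=0 to 1) x[m] · y[(n-m) mod 2]

Computing each output sample:
(x ⊛ y)[0] = -9
(x ⊛ y)[1] = -6

x ⊛ y = [-9, -6]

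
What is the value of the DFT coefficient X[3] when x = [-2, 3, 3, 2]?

X[3] = Σ(n=0 to 3) x[n] · ω_4^(3n) where ω_4 = e^(-2πi/4)
= (-2)·ω_4^0 + (3)·ω_4^3 + (3)·ω_4^6 + (2)·ω_4^9

X[3] = -5+1i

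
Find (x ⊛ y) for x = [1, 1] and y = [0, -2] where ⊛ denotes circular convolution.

(x ⊛ y)[n] = Σ(m=0 to 1) x[m] · y[(n-m) mod 2]

Computing each output sample:
(x ⊛ y)[0] = -2
(x ⊛ y)[1] = -2

x ⊛ y = [-2, -2]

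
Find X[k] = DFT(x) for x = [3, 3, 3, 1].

X[k] = Σ(n=0 to 3) x[n] · ω_4^(nk)
where ω_4 = e^(-2πi/4)

Computing each X[k]:
X[0] = 10
X[1] = -2i
X[2] = 2
X[3] = 2i

X = [10, -2i, 2, 2i]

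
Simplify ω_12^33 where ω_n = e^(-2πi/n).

Since ω_12^12 = 1, powers reduce modulo 12.
33 mod 12 = 9
So ω_12^33 = ω_12^9 = e^(-2πi·9/12)

ω_12^33 = ω_12^9 = 1i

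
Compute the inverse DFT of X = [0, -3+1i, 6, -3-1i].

x[n] = (1/4) Σ(k=0 to 3) X[k] · e^(2πikn/4)

Computing each x[n]:
x[0] = 0
x[1] = -2
x[2] = 3
x[3] = -1

x = [0, -2, 3, -1]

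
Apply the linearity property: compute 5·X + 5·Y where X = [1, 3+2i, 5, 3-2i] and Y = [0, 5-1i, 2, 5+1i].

By linearity: DFT(5x + 5y) = 5·DFT(x) + 5·DFT(y)
= 5·[1, 3+2i, 5, 3-2i] + 5·[0, 5-1i, 2, 5+1i]

Computing element-wise:
Z[0] = 5·(1) + 5·(0) = 5
Z[1] = 5·(3+2i) + 5·(5-1i) = 40+5i
Z[2] = 5·(5) + 5·(2) = 35
Z[3] = 5·(3-2i) + 5·(5+1i) = 40-5i

DFT(5x + 5y) = 5·X + 5·Y = [5, 40+5i, 35, 40-5i]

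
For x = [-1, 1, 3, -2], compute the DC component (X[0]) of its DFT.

X[0] = Σ(n=0 to 3) x[n] · ω_4^0 = Σ x[n]
= (-1) + (1) + (3) + (-2)

X[0] = 1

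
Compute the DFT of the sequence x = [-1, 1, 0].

X[k] = Σ(n=0 to 2) x[n] · ω_3^(nk)
where ω_3 = e^(-2πi/3)

Computing each X[k]:
X[0] = 0
X[1] = -1.5000-0.8660i
X[2] = -1.5000+0.8660i

X = [0, -1.5000-0.8660i, -1.5000+0.8660i]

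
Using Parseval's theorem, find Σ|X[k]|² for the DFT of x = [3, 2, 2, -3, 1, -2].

Parseval: Σ|x[n]|² = (1/N)Σ|X[k]|², so Σ|X[k]|² = N·Σ|x[n]|² = 6·31.0000

Σ|X[k]|² = N·Σ|x[n]|² = 6·31.0000 = 186.0000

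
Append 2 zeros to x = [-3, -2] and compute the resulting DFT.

Original 2-point DFT: [-5, -1]
Zero-padded 4-point DFT provides frequency interpolation.

DFT_4([x, 0, ...]) = [-5, -3+2i, -1, -3-2i]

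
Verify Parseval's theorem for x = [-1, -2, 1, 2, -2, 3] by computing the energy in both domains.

Time domain:
Σ|x[n]|² = |-1|² + |-2|² + |1|² + |2|² + |-2|² + |3|² = 23.0000

Frequency domain:
(1/6)Σ|X[k]|² = (1/6)(|1|² + |-2.0000+1.7321i|² + |1.0000+6.9282i|² + |-5|² + |1.0000-6.9282i|² + |-2.0000-1.7321i|²) = (1/6)·138.0000 = 23.0000

Both sides agree, confirming Parseval's theorem.

Σ|x[n]|² = (1/N)Σ|X[k]|² = 23.0000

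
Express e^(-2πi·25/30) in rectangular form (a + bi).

ω_30^25 = e^(-2πi·25/30)
= cos(-2π·25/30) + i·sin(-2π·25/30)
= cos(-50π/30) + i·sin(-50π/30)

ω_30^25 = cos(-50π/30) + i·sin(-50π/30) = 0.5000+0.8660i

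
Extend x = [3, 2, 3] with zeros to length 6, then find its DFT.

Original 3-point DFT: [8, 0.5000+0.8660i, 0.5000-0.8660i]
Zero-padded 6-point DFT provides frequency interpolation.

DFT_6([x, 0, ...]) = [8, 2.5000-4.3301i, 0.5000+0.8660i, 4, 0.5000-0.8660i, 2.5000+4.3301i]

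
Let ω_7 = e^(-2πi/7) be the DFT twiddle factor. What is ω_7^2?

ω_7^2 = e^(-2πi·2/7)
= cos(-2π·2/7) + i·sin(-2π·2/7)
= cos(-4π/7) + i·sin(-4π/7)

ω_7^2 = cos(-4π/7) + i·sin(-4π/7) = -0.2225-0.9749i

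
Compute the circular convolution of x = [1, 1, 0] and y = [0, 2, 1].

(x ⊛ y)[n] = Σ(m=0 to 2) x[m] · y[(n-m) mod 3]

Computing each output sample:
(x ⊛ y)[0] = 1
(x ⊛ y)[1] = 2
(x ⊛ y)[2] = 3

x ⊛ y = [1, 2, 3]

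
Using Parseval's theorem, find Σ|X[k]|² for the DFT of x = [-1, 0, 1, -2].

Parseval: Σ|x[n]|² = (1/N)Σ|X[k]|², so Σ|X[k]|² = N·Σ|x[n]|² = 4·6.0000

Σ|X[k]|² = N·Σ|x[n]|² = 4·6.0000 = 24.0000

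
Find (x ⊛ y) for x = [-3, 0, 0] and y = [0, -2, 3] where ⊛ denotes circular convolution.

(x ⊛ y)[n] = Σ(m=0 to 2) x[m] · y[(n-m) mod 3]

Computing each output sample:
(x ⊛ y)[0] = 0
(x ⊛ y)[1] = 6
(x ⊛ y)[2] = -9

x ⊛ y = [0, 6, -9]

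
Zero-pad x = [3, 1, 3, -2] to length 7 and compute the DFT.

Original 4-point DFT: [5, -3i, 7, 3i]
Zero-padded 7-point DFT provides frequency interpolation.

DFT_7([x, 0, ...]) = [5, 4.7579-2.8388i, -1.1724-1.2369i, 4.4145+3.8615i, 4.4145-3.8615i, -1.1724+1.2369i, 4.7579+2.8388i]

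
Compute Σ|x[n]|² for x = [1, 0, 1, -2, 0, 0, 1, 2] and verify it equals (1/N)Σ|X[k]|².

Time domain:
Σ|x[n]|² = |1|² + |0|² + |1|² + |-2|² + |0|² + |0|² + |1|² + |2|² = 11.0000

Frequency domain:
(1/8)Σ|X[k]|² = (1/8)(|3|² + |3.8284+2.8284i|² + |-1|² + |-1.8284+2.8284i|² + |3|² + |-1.8284-2.8284i|² + |-1|² + |3.8284-2.8284i|²) = (1/8)·88.0000 = 11.0000

Both sides agree, confirming Parseval's theorem.

Σ|x[n]|² = (1/N)Σ|X[k]|² = 11.0000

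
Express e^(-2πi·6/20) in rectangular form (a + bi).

ω_20^6 = e^(-2πi·6/20)
= cos(-2π·6/20) + i·sin(-2π·6/20)
= cos(-12π/20) + i·sin(-12π/20)

ω_20^6 = cos(-12π/20) + i·sin(-12π/20) = -0.3090-0.9511i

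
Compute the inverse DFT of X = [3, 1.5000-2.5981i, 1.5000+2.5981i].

x[n] = (1/3) Σ(k=0 to 2) X[k] · e^(2πikn/3)

Computing each x[n]:
x[0] = 2
x[1] = 2
x[2] = -1

x = [2, 2, -1]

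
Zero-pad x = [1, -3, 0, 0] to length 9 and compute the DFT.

Original 4-point DFT: [-2, 1+3i, 4, 1-3i]
Zero-padded 9-point DFT provides frequency interpolation.

DFT_9([x, 0, ...]) = [-2, -1.2981+1.9284i, 0.4791+2.9544i, 2.5000+2.5981i, 3.8191+1.0261i, 3.8191-1.0261i, 2.5000-2.5981i, 0.4791-2.9544i, -1.2981-1.9284i]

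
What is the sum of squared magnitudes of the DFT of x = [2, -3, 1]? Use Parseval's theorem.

Parseval: Σ|x[n]|² = (1/N)Σ|X[k]|², so Σ|X[k]|² = N·Σ|x[n]|² = 3·14.0000

Σ|X[k]|² = N·Σ|x[n]|² = 3·14.0000 = 42.0000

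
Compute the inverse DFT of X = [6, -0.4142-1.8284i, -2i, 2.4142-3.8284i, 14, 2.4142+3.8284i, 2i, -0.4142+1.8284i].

x[n] = (1/8) Σ(k=0 to 7) X[k] · e^(2πikn/8)

Computing each x[n]:
x[0] = 3
x[1] = 0
x[2] = 2
x[3] = 0
x[4] = 2
x[5] = -1
x[6] = 3
x[7] = -3

x = [3, 0, 2, 0, 2, -1, 3, -3]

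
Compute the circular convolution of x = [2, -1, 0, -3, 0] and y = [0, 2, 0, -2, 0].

(x ⊛ y)[n] = Σ(m=0 to 4) x[m] · y[(n-m) mod 5]

Computing each output sample:
(x ⊛ y)[0] = 0
(x ⊛ y)[1] = 10
(x ⊛ y)[2] = -2
(x ⊛ y)[3] = -4
(x ⊛ y)[4] = -4

x ⊛ y = [0, 10, -2, -4, -4]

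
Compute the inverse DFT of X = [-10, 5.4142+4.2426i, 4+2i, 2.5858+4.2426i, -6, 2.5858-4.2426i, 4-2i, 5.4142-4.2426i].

x[n] = (1/8) Σ(k=0 to 7) X[k] · e^(2πikn/8)

Computing each x[n]:
x[0] = 1
x[1] = -2
x[2] = -3
x[3] = -2
x[4] = -3
x[5] = 0
x[6] = -3
x[7] = 2

x = [1, -2, -3, -2, -3, 0, -3, 2]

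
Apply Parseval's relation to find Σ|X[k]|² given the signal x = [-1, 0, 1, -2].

Parseval: Σ|x[n]|² = (1/N)Σ|X[k]|², so Σ|X[k]|² = N·Σ|x[n]|² = 4·6.0000

Σ|X[k]|² = N·Σ|x[n]|² = 4·6.0000 = 24.0000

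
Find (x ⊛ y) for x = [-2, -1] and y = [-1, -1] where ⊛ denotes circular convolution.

(x ⊛ y)[n] = Σ(m=0 to 1) x[m] · y[(n-m) mod 2]

Computing each output sample:
(x ⊛ y)[0] = 3
(x ⊛ y)[1] = 3

x ⊛ y = [3, 3]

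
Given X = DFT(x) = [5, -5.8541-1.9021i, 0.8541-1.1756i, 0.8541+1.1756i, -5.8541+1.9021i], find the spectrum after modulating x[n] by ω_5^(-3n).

Modulation property: DFT(ω_5^(-3n)·x[n]) = X[(k-3) mod 5], so circularly shift X by 3 positions.

X[k-3] = [0.8541-1.1756i, 0.8541+1.1756i, -5.8541+1.9021i, 5, -5.8541-1.9021i]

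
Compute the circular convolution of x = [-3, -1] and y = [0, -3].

(x ⊛ y)[n] = Σ(m=0 to 1) x[m] · y[(n-m) mod 2]

Computing each output sample:
(x ⊛ y)[0] = 3
(x ⊛ y)[1] = 9

x ⊛ y = [3, 9]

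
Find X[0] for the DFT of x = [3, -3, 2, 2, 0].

X[0] = Σ(n=0 to 4) x[n] · ω_5^0 = Σ x[n]
= (3) + (-3) + (2) + (2) + (0)

X[0] = 4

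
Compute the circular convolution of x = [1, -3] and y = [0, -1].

(x ⊛ y)[n] = Σ(m=0 to 1) x[m] · y[(n-m) mod 2]

Computing each output sample:
(x ⊛ y)[0] = 3
(x ⊛ y)[1] = -1

x ⊛ y = [3, -1]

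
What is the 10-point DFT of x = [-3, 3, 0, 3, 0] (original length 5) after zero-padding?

Original 5-point DFT: [3, -4.5000-1.0898i, -4.5000-4.6165i, -4.5000+4.6165i, -4.5000+1.0898i]
Zero-padded 10-point DFT provides frequency interpolation.

DFT_10([x, 0, ...]) = [3, -1.5000-4.6165i, -4.5000-1.0898i, -1.5000-1.0898i, -4.5000-4.6165i, -9, -4.5000+4.6165i, -1.5000+1.0898i, -4.5000+1.0898i, -1.5000+4.6165i]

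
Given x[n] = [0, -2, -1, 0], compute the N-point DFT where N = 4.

X[k] = Σ(n=0 to 3) x[n] · ω_4^(nk)
where ω_4 = e^(-2πi/4)

Computing each X[k]:
X[0] = -3
X[1] = 1+2i
X[2] = 1
X[3] = 1-2i

X = [-3, 1+2i, 1, 1-2i]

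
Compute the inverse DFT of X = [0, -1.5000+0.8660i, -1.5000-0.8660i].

x[n] = (1/3) Σ(k=0 to 2) X[k] · e^(2πikn/3)

Computing each x[n]:
x[0] = -1
x[1] = 0
x[2] = 1

x = [-1, 0, 1]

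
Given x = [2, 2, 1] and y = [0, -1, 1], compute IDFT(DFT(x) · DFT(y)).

(x ⊛ y)[n] = Σ(m=0 to 2) x[m] · y[(n-m) mod 3]

Computing each output sample:
(x ⊛ y)[0] = 1
(x ⊛ y)[1] = -1
(x ⊛ y)[2] = 0

x ⊛ y = [1, -1, 0]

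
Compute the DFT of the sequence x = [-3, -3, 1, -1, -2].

X[k] = Σ(n=0 to 4) x[n] · ω_5^(nk)
where ω_5 = e^(-2πi/5)

Computing each X[k]:
X[0] = -8
X[1] = -4.5451-0.2245i
X[2] = 1.0451+2.4899i
X[3] = 1.0451-2.4899i
X[4] = -4.5451+0.2245i

X = [-8, -4.5451-0.2245i, 1.0451+2.4899i, 1.0451-2.4899i, -4.5451+0.2245i]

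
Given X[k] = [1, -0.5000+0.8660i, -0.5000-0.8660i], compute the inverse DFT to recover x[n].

x[n] = (1/3) Σ(k=0 to 2) X[k] · e^(2πikn/3)

Computing each x[n]:
x[0] = 0
x[1] = 0
x[2] = 1

x = [0, 0, 1]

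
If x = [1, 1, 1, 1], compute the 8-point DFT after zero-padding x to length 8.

Original 4-point DFT: [4, 0, 0, 0]
Zero-padded 8-point DFT provides frequency interpolation.

DFT_8([x, 0, ...]) = [4, 1.0000-2.4142i, 0, 1.0000-0.4142i, 0, 1.0000+0.4142i, 0, 1.0000+2.4142i]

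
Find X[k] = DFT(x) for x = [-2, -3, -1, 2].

X[k] = Σ(n=0 to 3) x[n] · ω_4^(nk)
where ω_4 = e^(-2πi/4)

Computing each X[k]:
X[0] = -4
X[1] = -1+5i
X[2] = -2
X[3] = -1-5i

X = [-4, -1+5i, -2, -1-5i]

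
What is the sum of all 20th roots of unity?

Sum of all nth roots of unity equals 0 for n > 1 (geometric series with r ≠ 1).

0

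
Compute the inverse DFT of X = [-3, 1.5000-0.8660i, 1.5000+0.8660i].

x[n] = (1/3) Σ(k=0 to 2) X[k] · e^(2πikn/3)

Computing each x[n]:
x[0] = 0
x[1] = -1
x[2] = -2

x = [0, -1, -2]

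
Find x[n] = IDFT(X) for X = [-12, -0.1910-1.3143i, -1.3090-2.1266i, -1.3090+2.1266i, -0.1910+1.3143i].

x[n] = (1/5) Σ(k=0 to 4) X[k] · e^(2πikn/5)

Computing each x[n]:
x[0] = -3
x[1] = -1
x[2] = -3
x[3] = -2
x[4] = -3

x = [-3, -1, -3, -2, -3]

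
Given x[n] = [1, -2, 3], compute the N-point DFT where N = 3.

X[k] = Σ(n=0 to 2) x[n] · ω_3^(nk)
where ω_3 = e^(-2πi/3)

Computing each X[k]:
X[0] = 2
X[1] = 0.5000+4.3301i
X[2] = 0.5000-4.3301i

X = [2, 0.5000+4.3301i, 0.5000-4.3301i]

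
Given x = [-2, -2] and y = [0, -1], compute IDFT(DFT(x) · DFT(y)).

(x ⊛ y)[n] = Σ(m=0 to 1) x[m] · y[(n-m) mod 2]

Computing each output sample:
(x ⊛ y)[0] = 2
(x ⊛ y)[1] = 2

x ⊛ y = [2, 2]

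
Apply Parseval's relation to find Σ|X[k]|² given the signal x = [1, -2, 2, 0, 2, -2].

Parseval: Σ|x[n]|² = (1/N)Σ|X[k]|², so Σ|X[k]|² = N·Σ|x[n]|² = 6·17.0000

Σ|X[k]|² = N·Σ|x[n]|² = 6·17.0000 = 102.0000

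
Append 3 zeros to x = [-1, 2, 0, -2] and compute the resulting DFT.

Original 4-point DFT: [-1, -1-4i, -1, -1+4i]
Zero-padded 7-point DFT provides frequency interpolation.

DFT_7([x, 0, ...]) = [-1, 2.0489-0.6959i, -2.6920-3.5135i, -2.3569+1.0821i, -2.3569-1.0821i, -2.6920+3.5135i, 2.0489+0.6959i]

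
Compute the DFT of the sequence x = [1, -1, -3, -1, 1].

X[k] = Σ(n=0 to 4) x[n] · ω_5^(nk)
where ω_5 = e^(-2πi/5)

Computing each X[k]:
X[0] = -3
X[1] = 4.2361+3.0777i
X[2] = -0.2361-0.7265i
X[3] = -0.2361+0.7265i
X[4] = 4.2361-3.0777i

X = [-3, 4.2361+3.0777i, -0.2361-0.7265i, -0.2361+0.7265i, 4.2361-3.0777i]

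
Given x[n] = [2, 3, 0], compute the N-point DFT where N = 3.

X[k] = Σ(n=0 to 2) x[n] · ω_3^(nk)
where ω_3 = e^(-2πi/3)

Computing each X[k]:
X[0] = 5
X[1] = 0.5000-2.5981i
X[2] = 0.5000+2.5981i

X = [5, 0.5000-2.5981i, 0.5000+2.5981i]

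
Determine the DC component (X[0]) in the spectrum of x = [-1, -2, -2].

X[0] = Σ(n=0 to 2) x[n] · ω_3^0 = Σ x[n]
= (-1) + (-2) + (-2)

X[0] = -5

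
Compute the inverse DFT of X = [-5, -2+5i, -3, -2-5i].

x[n] = (1/4) Σ(k=0 to 3) X[k] · e^(2πikn/4)

Computing each x[n]:
x[0] = -3
x[1] = -3
x[2] = -1
x[3] = 2

x = [-3, -3, -1, 2]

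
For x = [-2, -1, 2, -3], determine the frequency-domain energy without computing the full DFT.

Parseval: Σ|x[n]|² = (1/N)Σ|X[k]|², so Σ|X[k]|² = N·Σ|x[n]|² = 4·18.0000

Σ|X[k]|² = N·Σ|x[n]|² = 4·18.0000 = 72.0000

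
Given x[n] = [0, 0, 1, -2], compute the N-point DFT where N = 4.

X[k] = Σ(n=0 to 3) x[n] · ω_4^(nk)
where ω_4 = e^(-2πi/4)

Computing each X[k]:
X[0] = -1
X[1] = -1-2i
X[2] = 3
X[3] = -1+2i

X = [-1, -1-2i, 3, -1+2i]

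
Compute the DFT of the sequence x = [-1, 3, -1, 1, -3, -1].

X[k] = Σ(n=0 to 5) x[n] · ω_6^(nk)
where ω_6 = e^(-2πi/6)

Computing each X[k]:
X[0] = -2
X[1] = 1.0000-5.1962i
X[2] = 1.0000-1.7321i
X[3] = -8
X[4] = 1.0000+1.7321i
X[5] = 1.0000+5.1962i

X = [-2, 1.0000-5.1962i, 1.0000-1.7321i, -8, 1.0000+1.7321i, 1.0000+5.1962i]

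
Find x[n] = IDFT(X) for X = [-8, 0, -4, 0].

x[n] = (1/4) Σ(k=0 to 3) X[k] · e^(2πikn/4)

Computing each x[n]:
x[0] = -3
x[1] = -1
x[2] = -3
x[3] = -1

x = [-3, -1, -3, -1]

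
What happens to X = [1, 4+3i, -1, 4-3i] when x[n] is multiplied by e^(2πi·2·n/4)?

Modulation property: DFT(ω_4^(-2n)·x[n]) = X[(k-2) mod 4], so circularly shift X by 2 positions.

X[k-2] = [-1, 4-3i, 1, 4+3i]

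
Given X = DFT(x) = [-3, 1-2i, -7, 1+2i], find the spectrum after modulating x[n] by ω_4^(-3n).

Modulation property: DFT(ω_4^(-3n)·x[n]) = X[(k-3) mod 4], so circularly shift X by 3 positions.

X[k-3] = [1-2i, -7, 1+2i, -3]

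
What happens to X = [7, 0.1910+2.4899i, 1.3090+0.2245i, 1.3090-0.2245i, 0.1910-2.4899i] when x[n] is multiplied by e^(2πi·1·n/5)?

Modulation property: DFT(ω_5^(-1n)·x[n]) = X[(k-1) mod 5], so circularly shift X by 1 positions.

X[k-1] = [0.1910-2.4899i, 7, 0.1910+2.4899i, 1.3090+0.2245i, 1.3090-0.2245i]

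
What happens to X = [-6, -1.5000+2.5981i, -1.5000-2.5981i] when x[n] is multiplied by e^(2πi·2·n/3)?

Modulation property: DFT(ω_3^(-2n)·x[n]) = X[(k-2) mod 3], so circularly shift X by 2 positions.

X[k-2] = [-1.5000+2.5981i, -1.5000-2.5981i, -6]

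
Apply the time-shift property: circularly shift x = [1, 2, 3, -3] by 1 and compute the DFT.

Time shift by 1: X_shifted[k] = ω_4^(1k) · X[k]
Shifted x = [-3, 1, 2, 3]

DFT(x[n-1]) = [3, -5+2i, -5, -5-2i]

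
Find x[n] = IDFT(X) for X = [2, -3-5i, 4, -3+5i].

x[n] = (1/4) Σ(k=0 to 3) X[k] · e^(2πikn/4)

Computing each x[n]:
x[0] = 0
x[1] = 2
x[2] = 3
x[3] = -3

x = [0, 2, 3, -3]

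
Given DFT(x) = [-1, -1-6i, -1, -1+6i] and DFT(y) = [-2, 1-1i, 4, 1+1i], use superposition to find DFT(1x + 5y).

By linearity: DFT(1x + 5y) = 1·DFT(x) + 5·DFT(y)
= 1·[-1, -1-6i, -1, -1+6i] + 5·[-2, 1-1i, 4, 1+1i]

Computing element-wise:
Z[0] = 1·(-1) + 5·(-2) = -11
Z[1] = 1·(-1-6i) + 5·(1-1i) = 4-11i
Z[2] = 1·(-1) + 5·(4) = 19
Z[3] = 1·(-1+6i) + 5·(1+1i) = 4+11i

DFT(1x + 5y) = 1·X + 5·Y = [-11, 4-11i, 19, 4+11i]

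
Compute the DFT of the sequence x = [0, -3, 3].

X[k] = Σ(n=0 to 2) x[n] · ω_3^(nk)
where ω_3 = e^(-2πi/3)

Computing each X[k]:
X[0] = 0
X[1] = 5.1962i
X[2] = -5.1962i

X = [0, 5.1962i, -5.1962i]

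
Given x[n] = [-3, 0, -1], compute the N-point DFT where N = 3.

X[k] = Σ(n=0 to 2) x[n] · ω_3^(nk)
where ω_3 = e^(-2πi/3)

Computing each X[k]:
X[0] = -4
X[1] = -2.5000-0.8660i
X[2] = -2.5000+0.8660i

X = [-4, -2.5000-0.8660i, -2.5000+0.8660i]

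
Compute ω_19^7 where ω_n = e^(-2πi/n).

ω_19^7 = e^(-2πi·7/19)
= cos(-2π·7/19) + i·sin(-2π·7/19)
= cos(-14π/19) + i·sin(-14π/19)

ω_19^7 = cos(-14π/19) + i·sin(-14π/19) = -0.6773-0.7357i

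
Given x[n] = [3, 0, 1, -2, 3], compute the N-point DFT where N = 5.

X[k] = Σ(n=0 to 4) x[n] · ω_5^(nk)
where ω_5 = e^(-2πi/5)

Computing each X[k]:
X[0] = 5
X[1] = 4.7361+1.0898i
X[2] = 0.2639+4.6165i
X[3] = 0.2639-4.6165i
X[4] = 4.7361-1.0898i

X = [5, 4.7361+1.0898i, 0.2639+4.6165i, 0.2639-4.6165i, 4.7361-1.0898i]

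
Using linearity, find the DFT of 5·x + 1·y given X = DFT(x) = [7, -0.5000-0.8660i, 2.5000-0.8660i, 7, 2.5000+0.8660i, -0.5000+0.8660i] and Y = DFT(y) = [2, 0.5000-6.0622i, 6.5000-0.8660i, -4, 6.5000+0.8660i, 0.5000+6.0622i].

By linearity: DFT(5x + 1y) = 5·DFT(x) + 1·DFT(y)
= 5·[7, -0.5000-0.8660i, 2.5000-0.8660i, 7, 2.5000+0.8660i, -0.5000+0.8660i] + 1·[2, 0.5000-6.0622i, 6.5000-0.8660i, -4, 6.5000+0.8660i, 0.5000+6.0622i]

Computing element-wise:
Z[0] = 5·(7) + 1·(2) = 37
Z[1] = 5·(-0.5000-0.8660i) + 1·(0.5000-6.0622i) = -2.0000-10.3922i
Z[2] = 5·(2.5000-0.8660i) + 1·(6.5000-0.8660i) = 19.0000-5.1960i
Z[3] = 5·(7) + 1·(-4) = 31
Z[4] = 5·(2.5000+0.8660i) + 1·(6.5000+0.8660i) = 19.0000+5.1960i
Z[5] = 5·(-0.5000+0.8660i) + 1·(0.5000+6.0622i) = -2.0000+10.3922i

DFT(5x + 1y) = 5·X + 1·Y = [37, -2.0000-10.3922i, 19.0000-5.1960i, 31, 19.0000+5.1960i, -2.0000+10.3922i]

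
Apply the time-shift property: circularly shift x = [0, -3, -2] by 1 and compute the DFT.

Time shift by 1: X_shifted[k] = ω_3^(1k) · X[k]
Shifted x = [-2, 0, -3]

DFT(x[n-1]) = [-5, -0.5000-2.5981i, -0.5000+2.5981i]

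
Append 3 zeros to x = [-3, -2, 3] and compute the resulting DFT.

Original 3-point DFT: [-2, -3.5000+4.3301i, -3.5000-4.3301i]
Zero-padded 6-point DFT provides frequency interpolation.

DFT_6([x, 0, ...]) = [-2, -5.5000-0.8660i, -3.5000+4.3301i, 2, -3.5000-4.3301i, -5.5000+0.8660i]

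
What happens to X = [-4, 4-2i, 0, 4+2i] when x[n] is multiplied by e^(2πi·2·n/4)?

Modulation property: DFT(ω_4^(-2n)·x[n]) = X[(k-2) mod 4], so circularly shift X by 2 positions.

X[k-2] = [0, 4+2i, -4, 4-2i]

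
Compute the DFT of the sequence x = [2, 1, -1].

X[k] = Σ(n=0 to 2) x[n] · ω_3^(nk)
where ω_3 = e^(-2πi/3)

Computing each X[k]:
X[0] = 2
X[1] = 2.0000-1.7321i
X[2] = 2.0000+1.7321i

X = [2, 2.0000-1.7321i, 2.0000+1.7321i]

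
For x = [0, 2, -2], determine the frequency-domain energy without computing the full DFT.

Parseval: Σ|x[n]|² = (1/N)Σ|X[k]|², so Σ|X[k]|² = N·Σ|x[n]|² = 3·8.0000

Σ|X[k]|² = N·Σ|x[n]|² = 3·8.0000 = 24.0000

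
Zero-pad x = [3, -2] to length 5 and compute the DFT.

Original 2-point DFT: [1, 5]
Zero-padded 5-point DFT provides frequency interpolation.

DFT_5([x, 0, ...]) = [1, 2.3820+1.9021i, 4.6180+1.1756i, 4.6180-1.1756i, 2.3820-1.9021i]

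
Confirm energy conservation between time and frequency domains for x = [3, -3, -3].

Time domain:
Σ|x[n]|² = |3|² + |-3|² + |-3|² = 27.0000

Frequency domain:
(1/3)Σ|X[k]|² = (1/3)(|-3|² + |6|² + |6|²) = (1/3)·81.0000 = 27.0000

Both sides agree, confirming Parseval's theorem.

Σ|x[n]|² = (1/N)Σ|X[k]|² = 27.0000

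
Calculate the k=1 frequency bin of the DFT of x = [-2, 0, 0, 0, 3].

X[1] = Σ(n=0 to 4) x[n] · ω_5^(1n) where ω_5 = e^(-2πi/5)
= (-2)·ω_5^0 + (0)·ω_5^1 + (0)·ω_5^2 + (0)·ω_5^3 + (3)·ω_5^4

X[1] = -1.0729+2.8532i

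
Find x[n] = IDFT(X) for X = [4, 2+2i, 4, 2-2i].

x[n] = (1/4) Σ(k=0 to 3) X[k] · e^(2πikn/4)

Computing each x[n]:
x[0] = 3
x[1] = -1
x[2] = 1
x[3] = 1

x = [3, -1, 1, 1]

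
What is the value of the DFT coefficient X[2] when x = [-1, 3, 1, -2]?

X[2] = Σ(n=0 to 3) x[n] · ω_4^(2n) where ω_4 = e^(-2πi/4)
= (-1)·ω_4^0 + (3)·ω_4^2 + (1)·ω_4^4 + (-2)·ω_4^6

X[2] = -1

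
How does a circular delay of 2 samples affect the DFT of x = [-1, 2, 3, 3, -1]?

Time shift by 2: X_shifted[k] = ω_5^(2k) · X[k]
Shifted x = [3, -1, -1, 2, 3]

DFT(x[n-2]) = [6, 2.8090+5.5676i, 1.6910-0.5020i, 1.6910+0.5020i, 2.8090-5.5676i]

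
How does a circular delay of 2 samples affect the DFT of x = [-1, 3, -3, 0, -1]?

Time shift by 2: X_shifted[k] = ω_5^(2k) · X[k]
Shifted x = [0, -1, -1, 3, -3]

DFT(x[n-2]) = [-2, -2.8541+0.4490i, 3.8541-4.9798i, 3.8541+4.9798i, -2.8541-0.4490i]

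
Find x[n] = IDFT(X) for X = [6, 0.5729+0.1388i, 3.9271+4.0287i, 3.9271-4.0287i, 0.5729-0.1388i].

x[n] = (1/5) Σ(k=0 to 4) X[k] · e^(2πikn/5)

Computing each x[n]:
x[0] = 3
x[1] = -1
x[2] = 3
x[3] = 0
x[4] = 1

x = [3, -1, 3, 0, 1]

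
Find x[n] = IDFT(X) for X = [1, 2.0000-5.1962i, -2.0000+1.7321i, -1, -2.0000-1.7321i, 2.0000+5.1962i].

x[n] = (1/6) Σ(k=0 to 5) X[k] · e^(2πikn/6)

Computing each x[n]:
x[0] = 0
x[1] = 2
x[2] = 2
x[3] = -1
x[4] = -2
x[5] = 0

x = [0, 2, 2, -1, -2, 0]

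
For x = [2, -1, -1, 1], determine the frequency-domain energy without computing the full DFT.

Parseval: Σ|x[n]|² = (1/N)Σ|X[k]|², so Σ|X[k]|² = N·Σ|x[n]|² = 4·7.0000

Σ|X[k]|² = N·Σ|x[n]|² = 4·7.0000 = 28.0000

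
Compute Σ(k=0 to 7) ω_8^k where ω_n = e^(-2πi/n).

Sum of all nth roots of unity equals 0 for n > 1 (geometric series with r ≠ 1).

0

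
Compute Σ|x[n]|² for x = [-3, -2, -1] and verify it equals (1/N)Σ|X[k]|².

Time domain:
Σ|x[n]|² = |-3|² + |-2|² + |-1|² = 14.0000

Frequency domain:
(1/3)Σ|X[k]|² = (1/3)(|-6|² + |-1.5000+0.8660i|² + |-1.5000-0.8660i|²) = (1/3)·42.0000 = 14.0000

Both sides agree, confirming Parseval's theorem.

Σ|x[n]|² = (1/N)Σ|X[k]|² = 14.0000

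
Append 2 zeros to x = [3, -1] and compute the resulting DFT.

Original 2-point DFT: [2, 4]
Zero-padded 4-point DFT provides frequency interpolation.

DFT_4([x, 0, ...]) = [2, 3+1i, 4, 3-1i]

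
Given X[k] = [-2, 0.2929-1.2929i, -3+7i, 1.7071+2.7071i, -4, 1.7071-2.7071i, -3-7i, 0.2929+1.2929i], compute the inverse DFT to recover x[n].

x[n] = (1/8) Σ(k=0 to 7) X[k] · e^(2πikn/8)

Computing each x[n]:
x[0] = -1
x[1] = -2
x[2] = 1
x[3] = 2
x[4] = -2
x[5] = -1
x[6] = -1
x[7] = 2

x = [-1, -2, 1, 2, -2, -1, -1, 2]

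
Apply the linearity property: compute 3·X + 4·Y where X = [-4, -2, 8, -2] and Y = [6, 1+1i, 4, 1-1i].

By linearity: DFT(3x + 4y) = 3·DFT(x) + 4·DFT(y)
= 3·[-4, -2, 8, -2] + 4·[6, 1+1i, 4, 1-1i]

Computing element-wise:
Z[0] = 3·(-4) + 4·(6) = 12
Z[1] = 3·(-2) + 4·(1+1i) = -2+4i
Z[2] = 3·(8) + 4·(4) = 40
Z[3] = 3·(-2) + 4·(1-1i) = -2-4i

DFT(3x + 4y) = 3·X + 4·Y = [12, -2+4i, 40, -2-4i]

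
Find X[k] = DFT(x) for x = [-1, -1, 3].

X[k] = Σ(n=0 to 2) x[n] · ω_3^(nk)
where ω_3 = e^(-2πi/3)

Computing each X[k]:
X[0] = 1
X[1] = -2.0000+3.4641i
X[2] = -2.0000-3.4641i

X = [1, -2.0000+3.4641i, -2.0000-3.4641i]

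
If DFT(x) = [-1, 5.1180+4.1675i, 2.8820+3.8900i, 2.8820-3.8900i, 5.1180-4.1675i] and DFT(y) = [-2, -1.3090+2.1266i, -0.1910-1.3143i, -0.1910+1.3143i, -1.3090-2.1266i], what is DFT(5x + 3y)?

By linearity: DFT(5x + 3y) = 5·DFT(x) + 3·DFT(y)
= 5·[-1, 5.1180+4.1675i, 2.8820+3.8900i, 2.8820-3.8900i, 5.1180-4.1675i] + 3·[-2, -1.3090+2.1266i, -0.1910-1.3143i, -0.1910+1.3143i, -1.3090-2.1266i]

Computing element-wise:
Z[0] = 5·(-1) + 3·(-2) = -11
Z[1] = 5·(5.1180+4.1675i) + 3·(-1.3090+2.1266i) = 21.6630+27.2173i
Z[2] = 5·(2.8820+3.8900i) + 3·(-0.1910-1.3143i) = 13.8370+15.5071i
Z[3] = 5·(2.8820-3.8900i) + 3·(-0.1910+1.3143i) = 13.8370-15.5071i
Z[4] = 5·(5.1180-4.1675i) + 3·(-1.3090-2.1266i) = 21.6630-27.2173i

DFT(5x + 3y) = 5·X + 3·Y = [-11, 21.6630+27.2173i, 13.8370+15.5071i, 13.8370-15.5071i, 21.6630-27.2173i]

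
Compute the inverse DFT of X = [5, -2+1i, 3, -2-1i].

x[n] = (1/4) Σ(k=0 to 3) X[k] · e^(2πikn/4)

Computing each x[n]:
x[0] = 1
x[1] = 0
x[2] = 3
x[3] = 1

x = [1, 0, 3, 1]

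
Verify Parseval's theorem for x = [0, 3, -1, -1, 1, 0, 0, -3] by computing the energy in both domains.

Time domain:
Σ|x[n]|² = |0|² + |3|² + |-1|² + |-1|² + |1|² + |0|² + |0|² + |-3|² = 21.0000

Frequency domain:
(1/8)Σ|X[k]|² = (1/8)(|-1|² + |-0.2929-2.5355i|² + |2-7i|² + |-1.7071-4.5355i|² + |1|² + |-1.7071+4.5355i|² + |2+7i|² + |-0.2929+2.5355i|²) = (1/8)·168.0000 = 21.0000

Both sides agree, confirming Parseval's theorem.

Σ|x[n]|² = (1/N)Σ|X[k]|² = 21.0000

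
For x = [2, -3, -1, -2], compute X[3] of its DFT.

X[3] = Σ(n=0 to 3) x[n] · ω_4^(3n) where ω_4 = e^(-2πi/4)
= (2)·ω_4^0 + (-3)·ω_4^3 + (-1)·ω_4^6 + (-2)·ω_4^9

X[3] = 3-1i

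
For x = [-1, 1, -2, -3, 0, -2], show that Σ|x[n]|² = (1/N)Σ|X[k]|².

Time domain:
Σ|x[n]|² = |-1|² + |1|² + |-2|² + |-3|² + |0|² + |-2|² = 19.0000

Frequency domain:
(1/6)Σ|X[k]|² = (1/6)(|-7|² + |2.5000-0.8660i|² + |-2.5000-4.3301i|² + |1|² + |-2.5000+4.3301i|² + |2.5000+0.8660i|²) = (1/6)·114.0000 = 19.0000

Both sides agree, confirming Parseval's theorem.

Σ|x[n]|² = (1/N)Σ|X[k]|² = 19.0000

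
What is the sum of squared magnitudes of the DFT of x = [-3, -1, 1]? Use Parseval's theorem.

Parseval: Σ|x[n]|² = (1/N)Σ|X[k]|², so Σ|X[k]|² = N·Σ|x[n]|² = 3·11.0000

Σ|X[k]|² = N·Σ|x[n]|² = 3·11.0000 = 33.0000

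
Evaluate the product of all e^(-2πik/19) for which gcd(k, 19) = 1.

The primitive 19th roots of unity are ω_19^k for k coprime to 19: k ∈ {1, 2, 3, 4, 5, 6, 7, 8, 9, 10, 11, 12, 13, 14, 15, 16, 17, 18}
Their product equals the constant term of the cyclotomic polynomial Φ_19(x) up to sign.
For n ≥ 3, the product of all primitive nth roots of unity is 1. (For n=1 it is 1; for n=2 it is -1.)

1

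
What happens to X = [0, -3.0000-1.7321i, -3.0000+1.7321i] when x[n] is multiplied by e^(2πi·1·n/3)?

Modulation property: DFT(ω_3^(-1n)·x[n]) = X[(k-1) mod 3], so circularly shift X by 1 positions.

X[k-1] = [-3.0000+1.7321i, 0, -3.0000-1.7321i]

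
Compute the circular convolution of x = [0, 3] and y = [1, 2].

(x ⊛ y)[n] = Σ(m=0 to 1) x[m] · y[(n-m) mod 2]

Computing each output sample:
(x ⊛ y)[0] = 6
(x ⊛ y)[1] = 3

x ⊛ y = [6, 3]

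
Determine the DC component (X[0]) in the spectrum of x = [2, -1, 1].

X[0] = Σ(n=0 to 2) x[n] · ω_3^0 = Σ x[n]
= (2) + (-1) + (1)

X[0] = 2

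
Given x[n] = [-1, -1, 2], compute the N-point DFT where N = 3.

X[k] = Σ(n=0 to 2) x[n] · ω_3^(nk)
where ω_3 = e^(-2πi/3)

Computing each X[k]:
X[0] = 0
X[1] = -1.5000+2.5981i
X[2] = -1.5000-2.5981i

X = [0, -1.5000+2.5981i, -1.5000-2.5981i]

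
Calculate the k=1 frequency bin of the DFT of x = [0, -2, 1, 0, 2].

X[1] = Σ(n=0 to 4) x[n] · ω_5^(1n) where ω_5 = e^(-2πi/5)
= (0)·ω_5^0 + (-2)·ω_5^1 + (1)·ω_5^2 + (0)·ω_5^3 + (2)·ω_5^4

X[1] = -0.8090+3.2164i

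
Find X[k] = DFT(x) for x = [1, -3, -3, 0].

X[k] = Σ(n=0 to 3) x[n] · ω_4^(nk)
where ω_4 = e^(-2πi/4)

Computing each X[k]:
X[0] = -5
X[1] = 4+3i
X[2] = 1
X[3] = 4-3i

X = [-5, 4+3i, 1, 4-3i]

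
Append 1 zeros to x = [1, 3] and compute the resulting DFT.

Original 2-point DFT: [4, -2]
Zero-padded 3-point DFT provides frequency interpolation.

DFT_3([x, 0, ...]) = [4, -0.5000-2.5981i, -0.5000+2.5981i]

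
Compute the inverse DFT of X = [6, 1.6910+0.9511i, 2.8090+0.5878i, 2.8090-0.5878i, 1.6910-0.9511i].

x[n] = (1/5) Σ(k=0 to 4) X[k] · e^(2πikn/5)

Computing each x[n]:
x[0] = 3
x[1] = 0
x[2] = 1
x[3] = 1
x[4] = 1

x = [3, 0, 1, 1, 1]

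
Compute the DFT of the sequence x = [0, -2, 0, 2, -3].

X[k] = Σ(n=0 to 4) x[n] · ω_5^(nk)
where ω_5 = e^(-2πi/5)

Computing each X[k]:
X[0] = -3
X[1] = -3.1631+0.2245i
X[2] = 4.6631-2.4899i
X[3] = 4.6631+2.4899i
X[4] = -3.1631-0.2245i

X = [-3, -3.1631+0.2245i, 4.6631-2.4899i, 4.6631+2.4899i, -3.1631-0.2245i]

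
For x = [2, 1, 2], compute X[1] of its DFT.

X[1] = Σ(n=0 to 2) x[n] · ω_3^(1n) where ω_3 = e^(-2πi/3)
= (2)·ω_3^0 + (1)·ω_3^1 + (2)·ω_3^2

X[1] = 0.5000+0.8660i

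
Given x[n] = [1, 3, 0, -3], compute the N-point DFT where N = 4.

X[k] = Σ(n=0 to 3) x[n] · ω_4^(nk)
where ω_4 = e^(-2πi/4)

Computing each X[k]:
X[0] = 1
X[1] = 1-6i
X[2] = 1
X[3] = 1+6i

X = [1, 1-6i, 1, 1+6i]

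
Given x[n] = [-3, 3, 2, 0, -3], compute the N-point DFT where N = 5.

X[k] = Σ(n=0 to 4) x[n] · ω_5^(nk)
where ω_5 = e^(-2πi/5)

Computing each X[k]:
X[0] = -1
X[1] = -4.6180-6.8819i
X[2] = -2.3820-1.6246i
X[3] = -2.3820+1.6246i
X[4] = -4.6180+6.8819i

X = [-1, -4.6180-6.8819i, -2.3820-1.6246i, -2.3820+1.6246i, -4.6180+6.8819i]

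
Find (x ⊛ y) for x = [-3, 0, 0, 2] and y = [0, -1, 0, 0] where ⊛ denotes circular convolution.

(x ⊛ y)[n] = Σ(m=0 to 3) x[m] · y[(n-m) mod 4]

Computing each output sample:
(x ⊛ y)[0] = -2
(x ⊛ y)[1] = 3
(x ⊛ y)[2] = 0
(x ⊛ y)[3] = 0

x ⊛ y = [-2, 3, 0, 0]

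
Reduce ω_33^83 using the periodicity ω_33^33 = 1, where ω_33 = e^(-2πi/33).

Since ω_33^33 = 1, powers reduce modulo 33.
83 mod 33 = 17
So ω_33^83 = ω_33^17 = e^(-2πi·17/33)

ω_33^83 = ω_33^17 = -0.9955+0.0951i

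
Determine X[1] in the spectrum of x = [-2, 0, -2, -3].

X[1] = Σ(n=0 to 3) x[n] · ω_4^(1n) where ω_4 = e^(-2πi/4)
= (-2)·ω_4^0 + (0)·ω_4^1 + (-2)·ω_4^2 + (-3)·ω_4^3

X[1] = -3i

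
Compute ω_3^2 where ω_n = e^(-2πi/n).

ω_3^2 = e^(-2πi·2/3)
= cos(-2π·2/3) + i·sin(-2π·2/3)
= cos(-4π/3) + i·sin(-4π/3)

ω_3^2 = cos(-4π/3) + i·sin(-4π/3) = -0.5000+0.8660i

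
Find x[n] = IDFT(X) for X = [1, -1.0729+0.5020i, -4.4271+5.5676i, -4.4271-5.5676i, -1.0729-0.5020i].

x[n] = (1/5) Σ(k=0 to 4) X[k] · e^(2πikn/5)

Computing each x[n]:
x[0] = -2
x[1] = 0
x[2] = 2
x[3] = -2
x[4] = 3

x = [-2, 0, 2, -2, 3]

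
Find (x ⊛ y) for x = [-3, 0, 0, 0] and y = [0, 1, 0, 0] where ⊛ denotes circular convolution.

(x ⊛ y)[n] = Σ(m=0 to 3) x[m] · y[(n-m) mod 4]

Computing each output sample:
(x ⊛ y)[0] = 0
(x ⊛ y)[1] = -3
(x ⊛ y)[2] = 0
(x ⊛ y)[3] = 0

x ⊛ y = [0, -3, 0, 0]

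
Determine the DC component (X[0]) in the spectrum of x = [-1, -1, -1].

X[0] = Σ(n=0 to 2) x[n] · ω_3^0 = Σ x[n]
= (-1) + (-1) + (-1)

X[0] = -3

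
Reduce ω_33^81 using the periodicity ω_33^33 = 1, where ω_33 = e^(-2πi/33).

Since ω_33^33 = 1, powers reduce modulo 33.
81 mod 33 = 15
So ω_33^81 = ω_33^15 = e^(-2πi·15/33)

ω_33^81 = ω_33^15 = -0.9595-0.2817i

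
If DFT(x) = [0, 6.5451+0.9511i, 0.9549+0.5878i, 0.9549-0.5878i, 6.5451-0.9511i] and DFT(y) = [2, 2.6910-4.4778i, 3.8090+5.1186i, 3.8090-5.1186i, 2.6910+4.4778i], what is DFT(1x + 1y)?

By linearity: DFT(1x + 1y) = 1·DFT(x) + 1·DFT(y)
= 1·[0, 6.5451+0.9511i, 0.9549+0.5878i, 0.9549-0.5878i, 6.5451-0.9511i] + 1·[2, 2.6910-4.4778i, 3.8090+5.1186i, 3.8090-5.1186i, 2.6910+4.4778i]

Computing element-wise:
Z[0] = 1·(0) + 1·(2) = 2
Z[1] = 1·(6.5451+0.9511i) + 1·(2.6910-4.4778i) = 9.2361-3.5267i
Z[2] = 1·(0.9549+0.5878i) + 1·(3.8090+5.1186i) = 4.7639+5.7064i
Z[3] = 1·(0.9549-0.5878i) + 1·(3.8090-5.1186i) = 4.7639-5.7064i
Z[4] = 1·(6.5451-0.9511i) + 1·(2.6910+4.4778i) = 9.2361+3.5267i

DFT(1x + 1y) = 1·X + 1·Y = [2, 9.2361-3.5267i, 4.7639+5.7064i, 4.7639-5.7064i, 9.2361+3.5267i]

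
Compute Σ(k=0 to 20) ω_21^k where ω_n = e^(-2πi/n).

Sum of all nth roots of unity equals 0 for n > 1 (geometric series with r ≠ 1).

0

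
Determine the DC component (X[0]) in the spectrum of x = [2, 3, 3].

X[0] = Σ(n=0 to 2) x[n] · ω_3^0 = Σ x[n]
= (2) + (3) + (3)

X[0] = 8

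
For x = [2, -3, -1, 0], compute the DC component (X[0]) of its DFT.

X[0] = Σ(n=0 to 3) x[n] · ω_4^0 = Σ x[n]
= (2) + (-3) + (-1) + (0)

X[0] = -2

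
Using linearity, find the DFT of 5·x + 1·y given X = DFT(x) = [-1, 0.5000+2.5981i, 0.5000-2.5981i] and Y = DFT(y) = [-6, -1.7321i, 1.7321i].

By linearity: DFT(5x + 1y) = 5·DFT(x) + 1·DFT(y)
= 5·[-1, 0.5000+2.5981i, 0.5000-2.5981i] + 1·[-6, -1.7321i, 1.7321i]

Computing element-wise:
Z[0] = 5·(-1) + 1·(-6) = -11
Z[1] = 5·(0.5000+2.5981i) + 1·(-1.7321i) = 2.5000+11.2584i
Z[2] = 5·(0.5000-2.5981i) + 1·(1.7321i) = 2.5000-11.2584i

DFT(5x + 1y) = 5·X + 1·Y = [-11, 2.5000+11.2584i, 2.5000-11.2584i]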